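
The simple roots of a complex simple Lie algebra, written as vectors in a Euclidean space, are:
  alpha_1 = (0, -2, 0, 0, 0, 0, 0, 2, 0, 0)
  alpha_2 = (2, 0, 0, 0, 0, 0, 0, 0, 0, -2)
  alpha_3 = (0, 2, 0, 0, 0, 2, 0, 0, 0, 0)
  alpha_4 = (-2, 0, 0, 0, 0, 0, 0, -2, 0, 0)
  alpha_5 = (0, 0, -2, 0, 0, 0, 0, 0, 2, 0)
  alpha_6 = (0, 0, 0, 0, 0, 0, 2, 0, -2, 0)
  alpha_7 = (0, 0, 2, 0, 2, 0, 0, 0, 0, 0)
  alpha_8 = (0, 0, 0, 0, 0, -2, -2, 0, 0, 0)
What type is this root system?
type A_8

Compute the Cartan integers a_ij = 2(alpha_i, alpha_j)/(alpha_j, alpha_j); the resulting 8x8 Cartan matrix is
[[2, 0, -1, -1, 0, 0, 0, 0], [0, 2, 0, -1, 0, 0, 0, 0], [-1, 0, 2, 0, 0, 0, 0, -1], [-1, -1, 0, 2, 0, 0, 0, 0], [0, 0, 0, 0, 2, -1, -1, 0], [0, 0, 0, 0, -1, 2, 0, -1], [0, 0, 0, 0, -1, 0, 2, 0], [0, 0, -1, 0, 0, -1, 0, 2]].
All simple roots have the same length, so the diagram is simply laced. The associated Dynkin diagram is a chain of 8 nodes with single edges (A_8), so the type is A_8 (the algebra sl(9)).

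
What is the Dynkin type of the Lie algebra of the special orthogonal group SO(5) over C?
type B_2

This is so(5) with 5 odd, which has dimension 5(5-1)/2 = 10 and rank (5-1)/2 = 2. In the classification of classical Lie algebras, the orthogonal algebra so(2n+1) in an odd number of variables has type B_n; here n = 2, so the Dynkin diagram is a chain of 2 nodes with a double edge at one end; the terminal node there is the unique short simple root (B_2). Hence the type is B_2.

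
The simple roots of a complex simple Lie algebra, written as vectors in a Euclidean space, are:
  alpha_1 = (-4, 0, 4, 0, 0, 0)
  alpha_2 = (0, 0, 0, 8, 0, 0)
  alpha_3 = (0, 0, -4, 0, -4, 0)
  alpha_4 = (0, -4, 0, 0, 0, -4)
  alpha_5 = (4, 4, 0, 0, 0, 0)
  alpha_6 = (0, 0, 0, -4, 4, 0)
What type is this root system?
Compute the Cartan integers a_ij = 2(alpha_i, alpha_j)/(alpha_j, alpha_j); the resulting 6x6 Cartan matrix is
[[2, 0, -1, 0, -1, 0], [0, 2, 0, 0, 0, -2], [-1, 0, 2, 0, 0, -1], [0, 0, 0, 2, -1, 0], [-1, 0, 0, -1, 2, 0], [0, -1, -1, 0, 0, 2]].
The roots have two lengths (squared-length ratio 2:1); the short ones are alpha_{1,3,4,5,6}. The associated Dynkin diagram is a chain of 6 nodes with a double edge at one end; the terminal node there is the unique long simple root (C_6), so the type is C_6 (the algebra sp(12)).

type C_6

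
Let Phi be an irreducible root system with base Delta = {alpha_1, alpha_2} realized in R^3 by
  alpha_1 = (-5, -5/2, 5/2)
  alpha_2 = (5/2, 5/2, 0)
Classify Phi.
G_2

Compute the Cartan integers a_ij = 2(alpha_i, alpha_j)/(alpha_j, alpha_j); the resulting 2x2 Cartan matrix is
[[2, -3], [-1, 2]].
The roots have two lengths (squared-length ratio 3:1); the short ones are alpha_{2}. The associated Dynkin diagram is two nodes joined by a triple edge (G_2), so the type is G_2.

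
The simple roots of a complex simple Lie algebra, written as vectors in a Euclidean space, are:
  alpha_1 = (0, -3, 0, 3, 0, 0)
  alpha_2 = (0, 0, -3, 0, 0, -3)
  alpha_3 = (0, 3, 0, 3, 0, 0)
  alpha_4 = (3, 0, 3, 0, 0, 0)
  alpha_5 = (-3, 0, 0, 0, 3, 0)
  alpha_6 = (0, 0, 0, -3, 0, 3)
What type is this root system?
type D_6

Compute the Cartan integers a_ij = 2(alpha_i, alpha_j)/(alpha_j, alpha_j); the resulting 6x6 Cartan matrix is
[[2, 0, 0, 0, 0, -1], [0, 2, 0, -1, 0, -1], [0, 0, 2, 0, 0, -1], [0, -1, 0, 2, -1, 0], [0, 0, 0, -1, 2, 0], [-1, -1, -1, 0, 0, 2]].
All simple roots have the same length, so the diagram is simply laced. The associated Dynkin diagram is a chain of 4 nodes with a fork of two nodes at one end (D_6), so the type is D_6 (the algebra so(12)).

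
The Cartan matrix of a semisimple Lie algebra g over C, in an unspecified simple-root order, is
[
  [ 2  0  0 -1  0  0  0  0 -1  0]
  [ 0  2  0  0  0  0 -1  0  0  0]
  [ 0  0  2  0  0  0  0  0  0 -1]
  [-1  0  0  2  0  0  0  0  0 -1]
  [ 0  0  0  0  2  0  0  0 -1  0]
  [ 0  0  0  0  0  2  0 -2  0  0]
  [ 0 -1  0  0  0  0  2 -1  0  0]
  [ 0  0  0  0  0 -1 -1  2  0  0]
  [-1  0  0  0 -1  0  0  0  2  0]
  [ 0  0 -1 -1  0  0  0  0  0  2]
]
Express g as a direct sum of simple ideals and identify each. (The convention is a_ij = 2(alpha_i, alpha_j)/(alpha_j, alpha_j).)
type A_6 + type C_4

The diagram associated to this matrix has two connected components: the simple roots {alpha_1, alpha_3, alpha_4, alpha_5, alpha_9, alpha_10} form a chain of 6 nodes with single edges (A_6), and {alpha_2, alpha_6, alpha_7, alpha_8} form a chain of 4 nodes with a double edge at one end; the terminal node there is the unique long simple root (C_4). A semisimple Lie algebra decomposes uniquely as the direct sum of simple ideals, one per connected component of its Dynkin diagram, so g ≅ A_6 ⊕ C_4 (dimension 48 + 36 = 84).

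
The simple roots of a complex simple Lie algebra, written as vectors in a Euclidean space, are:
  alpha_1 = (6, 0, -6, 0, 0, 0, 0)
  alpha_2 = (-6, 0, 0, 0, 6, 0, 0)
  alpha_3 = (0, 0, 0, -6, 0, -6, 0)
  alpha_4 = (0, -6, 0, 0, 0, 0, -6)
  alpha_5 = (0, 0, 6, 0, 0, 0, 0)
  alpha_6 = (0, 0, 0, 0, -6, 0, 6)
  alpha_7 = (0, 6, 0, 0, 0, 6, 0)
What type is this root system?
B_7

Compute the Cartan integers a_ij = 2(alpha_i, alpha_j)/(alpha_j, alpha_j); the resulting 7x7 Cartan matrix is
[[2, -1, 0, 0, -2, 0, 0], [-1, 2, 0, 0, 0, -1, 0], [0, 0, 2, 0, 0, 0, -1], [0, 0, 0, 2, 0, -1, -1], [-1, 0, 0, 0, 2, 0, 0], [0, -1, 0, -1, 0, 2, 0], [0, 0, -1, -1, 0, 0, 2]].
The roots have two lengths (squared-length ratio 2:1); the short ones are alpha_{5}. The associated Dynkin diagram is a chain of 7 nodes with a double edge at one end; the terminal node there is the unique short simple root (B_7), so the type is B_7 (the algebra so(15)).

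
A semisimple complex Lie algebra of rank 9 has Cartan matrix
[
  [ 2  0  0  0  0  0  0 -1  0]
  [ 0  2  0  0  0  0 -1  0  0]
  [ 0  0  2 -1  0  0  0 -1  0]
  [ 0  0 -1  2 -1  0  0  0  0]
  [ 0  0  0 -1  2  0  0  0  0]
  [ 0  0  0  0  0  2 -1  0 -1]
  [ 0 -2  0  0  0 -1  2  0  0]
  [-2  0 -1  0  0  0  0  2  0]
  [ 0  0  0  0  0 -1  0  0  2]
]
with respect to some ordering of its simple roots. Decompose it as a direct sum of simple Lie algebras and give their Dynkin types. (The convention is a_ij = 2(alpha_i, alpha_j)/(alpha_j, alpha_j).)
The diagram associated to this matrix has two connected components: the simple roots {alpha_2, alpha_6, alpha_7, alpha_9} form a chain of 4 nodes with a double edge at one end; the terminal node there is the unique short simple root (B_4), and {alpha_1, alpha_3, alpha_4, alpha_5, alpha_8} form a chain of 5 nodes with a double edge at one end; the terminal node there is the unique short simple root (B_5). A semisimple Lie algebra decomposes uniquely as the direct sum of simple ideals, one per connected component of its Dynkin diagram, so g ≅ B_4 ⊕ B_5 (dimension 36 + 55 = 91).

B4 ⊕ B5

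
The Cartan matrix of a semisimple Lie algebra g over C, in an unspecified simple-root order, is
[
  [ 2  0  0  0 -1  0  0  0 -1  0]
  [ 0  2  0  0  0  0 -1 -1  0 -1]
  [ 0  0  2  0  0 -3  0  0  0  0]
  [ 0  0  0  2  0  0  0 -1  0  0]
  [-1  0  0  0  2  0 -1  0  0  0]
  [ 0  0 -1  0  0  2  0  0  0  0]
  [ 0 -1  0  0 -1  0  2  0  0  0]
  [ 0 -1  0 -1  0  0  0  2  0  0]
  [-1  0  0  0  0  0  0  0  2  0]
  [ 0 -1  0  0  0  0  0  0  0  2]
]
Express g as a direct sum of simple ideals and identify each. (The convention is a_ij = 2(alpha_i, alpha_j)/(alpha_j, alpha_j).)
type E_8 + type G_2

The diagram associated to this matrix has two connected components: the simple roots {alpha_1, alpha_2, alpha_4, alpha_5, alpha_7, alpha_8, alpha_9, alpha_10} form a chain of 7 nodes with one extra node attached to the third node from one end (E_8), and {alpha_3, alpha_6} form two nodes joined by a triple edge (G_2). A semisimple Lie algebra decomposes uniquely as the direct sum of simple ideals, one per connected component of its Dynkin diagram, so g ≅ E_8 ⊕ G_2 (dimension 248 + 14 = 262).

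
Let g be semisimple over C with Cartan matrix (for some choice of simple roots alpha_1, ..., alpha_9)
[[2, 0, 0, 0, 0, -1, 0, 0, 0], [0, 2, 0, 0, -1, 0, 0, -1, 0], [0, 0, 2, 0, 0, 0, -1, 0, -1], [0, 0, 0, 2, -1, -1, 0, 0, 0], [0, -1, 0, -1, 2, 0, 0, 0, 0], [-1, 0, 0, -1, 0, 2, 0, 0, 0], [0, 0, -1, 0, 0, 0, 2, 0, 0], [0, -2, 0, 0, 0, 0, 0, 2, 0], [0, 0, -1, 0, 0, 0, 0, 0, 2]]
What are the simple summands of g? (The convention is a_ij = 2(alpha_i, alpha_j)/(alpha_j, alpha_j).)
A_3 (sl(4)) ⊕ C_6 (sp(12))

The diagram associated to this matrix has two connected components: the simple roots {alpha_3, alpha_7, alpha_9} form a chain of 3 nodes with single edges (A_3), and {alpha_1, alpha_2, alpha_4, alpha_5, alpha_6, alpha_8} form a chain of 6 nodes with a double edge at one end; the terminal node there is the unique long simple root (C_6). A semisimple Lie algebra decomposes uniquely as the direct sum of simple ideals, one per connected component of its Dynkin diagram, so g ≅ A_3 ⊕ C_6 (dimension 15 + 78 = 93).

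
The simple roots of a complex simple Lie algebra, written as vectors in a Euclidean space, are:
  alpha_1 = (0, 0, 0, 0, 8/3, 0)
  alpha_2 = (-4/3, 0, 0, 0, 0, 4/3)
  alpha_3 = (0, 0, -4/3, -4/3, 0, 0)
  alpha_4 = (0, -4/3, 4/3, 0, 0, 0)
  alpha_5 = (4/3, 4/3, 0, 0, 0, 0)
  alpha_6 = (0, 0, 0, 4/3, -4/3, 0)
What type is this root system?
Compute the Cartan integers a_ij = 2(alpha_i, alpha_j)/(alpha_j, alpha_j); the resulting 6x6 Cartan matrix is
[[2, 0, 0, 0, 0, -2], [0, 2, 0, 0, -1, 0], [0, 0, 2, -1, 0, -1], [0, 0, -1, 2, -1, 0], [0, -1, 0, -1, 2, 0], [-1, 0, -1, 0, 0, 2]].
The roots have two lengths (squared-length ratio 2:1); the short ones are alpha_{2,3,4,5,6}. The associated Dynkin diagram is a chain of 6 nodes with a double edge at one end; the terminal node there is the unique long simple root (C_6), so the type is C_6 (the algebra sp(12)).

C_6 (sp(12))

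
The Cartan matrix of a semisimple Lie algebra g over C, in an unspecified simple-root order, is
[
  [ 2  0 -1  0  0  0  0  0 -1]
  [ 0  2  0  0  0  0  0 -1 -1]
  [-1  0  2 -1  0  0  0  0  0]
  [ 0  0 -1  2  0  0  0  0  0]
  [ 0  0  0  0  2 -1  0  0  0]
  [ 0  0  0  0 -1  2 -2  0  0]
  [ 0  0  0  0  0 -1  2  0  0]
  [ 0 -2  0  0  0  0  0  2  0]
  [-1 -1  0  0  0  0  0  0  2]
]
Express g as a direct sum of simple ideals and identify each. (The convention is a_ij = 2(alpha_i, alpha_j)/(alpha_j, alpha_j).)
The diagram associated to this matrix has two connected components: the simple roots {alpha_5, alpha_6, alpha_7} form a chain of 3 nodes with a double edge at one end; the terminal node there is the unique short simple root (B_3), and {alpha_1, alpha_2, alpha_3, alpha_4, alpha_8, alpha_9} form a chain of 6 nodes with a double edge at one end; the terminal node there is the unique long simple root (C_6). A semisimple Lie algebra decomposes uniquely as the direct sum of simple ideals, one per connected component of its Dynkin diagram, so g ≅ B_3 ⊕ C_6 (dimension 21 + 78 = 99).

type B_3 ⊕ type C_6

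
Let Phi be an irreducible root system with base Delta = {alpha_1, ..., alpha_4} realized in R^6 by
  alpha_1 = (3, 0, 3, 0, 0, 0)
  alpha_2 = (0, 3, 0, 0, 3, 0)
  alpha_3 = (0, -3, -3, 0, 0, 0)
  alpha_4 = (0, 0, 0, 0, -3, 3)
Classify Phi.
Compute the Cartan integers a_ij = 2(alpha_i, alpha_j)/(alpha_j, alpha_j); the resulting 4x4 Cartan matrix is
[[2, 0, -1, 0], [0, 2, -1, -1], [-1, -1, 2, 0], [0, -1, 0, 2]].
All simple roots have the same length, so the diagram is simply laced. The associated Dynkin diagram is a chain of 4 nodes with single edges (A_4), so the type is A_4 (the algebra sl(5)).

type A_4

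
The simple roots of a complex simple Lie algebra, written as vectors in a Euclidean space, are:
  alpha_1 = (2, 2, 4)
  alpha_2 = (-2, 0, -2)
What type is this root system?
Compute the Cartan integers a_ij = 2(alpha_i, alpha_j)/(alpha_j, alpha_j); the resulting 2x2 Cartan matrix is
[[2, -3], [-1, 2]].
The roots have two lengths (squared-length ratio 3:1); the short ones are alpha_{2}. The associated Dynkin diagram is two nodes joined by a triple edge (G_2), so the type is G_2.

G_2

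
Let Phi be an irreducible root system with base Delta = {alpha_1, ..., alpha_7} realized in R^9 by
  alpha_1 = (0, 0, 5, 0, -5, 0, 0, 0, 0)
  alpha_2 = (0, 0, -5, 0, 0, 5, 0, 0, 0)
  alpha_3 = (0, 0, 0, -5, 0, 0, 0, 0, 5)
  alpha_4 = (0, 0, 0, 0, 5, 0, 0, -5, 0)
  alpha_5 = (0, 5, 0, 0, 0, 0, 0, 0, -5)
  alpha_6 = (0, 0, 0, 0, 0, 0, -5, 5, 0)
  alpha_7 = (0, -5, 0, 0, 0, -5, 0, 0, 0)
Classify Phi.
A_7

Compute the Cartan integers a_ij = 2(alpha_i, alpha_j)/(alpha_j, alpha_j); the resulting 7x7 Cartan matrix is
[[2, -1, 0, -1, 0, 0, 0], [-1, 2, 0, 0, 0, 0, -1], [0, 0, 2, 0, -1, 0, 0], [-1, 0, 0, 2, 0, -1, 0], [0, 0, -1, 0, 2, 0, -1], [0, 0, 0, -1, 0, 2, 0], [0, -1, 0, 0, -1, 0, 2]].
All simple roots have the same length, so the diagram is simply laced. The associated Dynkin diagram is a chain of 7 nodes with single edges (A_7), so the type is A_7 (the algebra sl(8)).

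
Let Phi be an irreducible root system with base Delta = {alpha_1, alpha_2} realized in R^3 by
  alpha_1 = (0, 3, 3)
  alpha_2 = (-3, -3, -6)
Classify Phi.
Compute the Cartan integers a_ij = 2(alpha_i, alpha_j)/(alpha_j, alpha_j); the resulting 2x2 Cartan matrix is
[[2, -1], [-3, 2]].
The roots have two lengths (squared-length ratio 3:1); the short ones are alpha_{1}. The associated Dynkin diagram is two nodes joined by a triple edge (G_2), so the type is G_2.

type G_2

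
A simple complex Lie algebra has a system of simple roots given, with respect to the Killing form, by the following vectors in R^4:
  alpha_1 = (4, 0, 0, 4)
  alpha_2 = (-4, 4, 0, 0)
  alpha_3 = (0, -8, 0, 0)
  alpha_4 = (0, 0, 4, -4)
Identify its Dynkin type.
Compute the Cartan integers a_ij = 2(alpha_i, alpha_j)/(alpha_j, alpha_j); the resulting 4x4 Cartan matrix is
[[2, -1, 0, -1], [-1, 2, -1, 0], [0, -2, 2, 0], [-1, 0, 0, 2]].
The roots have two lengths (squared-length ratio 2:1); the short ones are alpha_{1,2,4}. The associated Dynkin diagram is a chain of 4 nodes with a double edge at one end; the terminal node there is the unique long simple root (C_4), so the type is C_4 (the algebra sp(8)).

C4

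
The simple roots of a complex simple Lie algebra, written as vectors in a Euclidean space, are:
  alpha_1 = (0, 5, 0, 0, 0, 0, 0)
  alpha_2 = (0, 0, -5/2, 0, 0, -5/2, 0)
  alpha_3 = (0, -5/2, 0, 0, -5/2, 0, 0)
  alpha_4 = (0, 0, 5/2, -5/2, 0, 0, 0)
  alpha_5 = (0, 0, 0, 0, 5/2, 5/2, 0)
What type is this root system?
Compute the Cartan integers a_ij = 2(alpha_i, alpha_j)/(alpha_j, alpha_j); the resulting 5x5 Cartan matrix is
[[2, 0, -2, 0, 0], [0, 2, 0, -1, -1], [-1, 0, 2, 0, -1], [0, -1, 0, 2, 0], [0, -1, -1, 0, 2]].
The roots have two lengths (squared-length ratio 2:1); the short ones are alpha_{2,3,4,5}. The associated Dynkin diagram is a chain of 5 nodes with a double edge at one end; the terminal node there is the unique long simple root (C_5), so the type is C_5 (the algebra sp(10)).

C_5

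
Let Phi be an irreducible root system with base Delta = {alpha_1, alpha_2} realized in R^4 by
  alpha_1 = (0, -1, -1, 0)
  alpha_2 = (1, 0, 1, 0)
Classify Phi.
Compute the Cartan integers a_ij = 2(alpha_i, alpha_j)/(alpha_j, alpha_j); the resulting 2x2 Cartan matrix is
[[2, -1], [-1, 2]].
All simple roots have the same length, so the diagram is simply laced. The associated Dynkin diagram is a chain of 2 nodes with single edges (A_2), so the type is A_2 (the algebra sl(3)).

type A_2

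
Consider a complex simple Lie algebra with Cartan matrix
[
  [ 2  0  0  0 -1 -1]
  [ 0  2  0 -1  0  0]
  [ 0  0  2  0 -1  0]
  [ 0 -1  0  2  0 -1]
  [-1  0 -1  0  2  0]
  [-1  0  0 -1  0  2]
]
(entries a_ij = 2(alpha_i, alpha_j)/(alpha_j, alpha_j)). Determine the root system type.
A_6 (sl(7))

The matrix has rank 6 with 2's on the diagonal. Reading the off-diagonal entries as Dynkin edges (a single edge where a_ij = a_ji = -1; a double or triple edge where a_ij * a_ji = 2 or 3), the diagram is a chain of 6 nodes with single edges (A_6). One simple-root ordering that puts it in standard form is (alpha_2, alpha_4, alpha_6, alpha_1, alpha_5, alpha_3). So the algebra is type A_6, i.e. sl(7).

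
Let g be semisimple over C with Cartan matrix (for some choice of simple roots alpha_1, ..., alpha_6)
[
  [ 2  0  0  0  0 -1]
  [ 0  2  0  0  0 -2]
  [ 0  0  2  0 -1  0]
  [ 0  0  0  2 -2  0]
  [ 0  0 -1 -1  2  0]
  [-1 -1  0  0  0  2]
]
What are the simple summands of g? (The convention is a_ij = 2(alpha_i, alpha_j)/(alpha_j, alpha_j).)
C_3 + C_3

The diagram associated to this matrix has two connected components: the simple roots {alpha_3, alpha_4, alpha_5} form a chain of 3 nodes with a double edge at one end; the terminal node there is the unique long simple root (C_3), and {alpha_1, alpha_2, alpha_6} form a chain of 3 nodes with a double edge at one end; the terminal node there is the unique long simple root (C_3). A semisimple Lie algebra decomposes uniquely as the direct sum of simple ideals, one per connected component of its Dynkin diagram, so g ≅ C_3 ⊕ C_3 (dimension 21 + 21 = 42).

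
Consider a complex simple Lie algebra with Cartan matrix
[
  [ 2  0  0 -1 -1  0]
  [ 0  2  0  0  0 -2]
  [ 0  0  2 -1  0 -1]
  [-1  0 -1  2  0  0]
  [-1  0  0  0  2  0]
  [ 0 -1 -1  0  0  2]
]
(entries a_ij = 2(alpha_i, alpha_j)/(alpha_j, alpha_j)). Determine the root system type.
The matrix has rank 6 with 2's on the diagonal. Reading the off-diagonal entries as Dynkin edges (a single edge where a_ij = a_ji = -1; a double or triple edge where a_ij * a_ji = 2 or 3), the diagram is a chain of 6 nodes with a double edge at one end; the terminal node there is the unique long simple root (C_6). One simple-root ordering that puts it in standard form is (alpha_5, alpha_1, alpha_4, alpha_3, alpha_6, alpha_2). So the algebra is type C_6, i.e. sp(12).

C6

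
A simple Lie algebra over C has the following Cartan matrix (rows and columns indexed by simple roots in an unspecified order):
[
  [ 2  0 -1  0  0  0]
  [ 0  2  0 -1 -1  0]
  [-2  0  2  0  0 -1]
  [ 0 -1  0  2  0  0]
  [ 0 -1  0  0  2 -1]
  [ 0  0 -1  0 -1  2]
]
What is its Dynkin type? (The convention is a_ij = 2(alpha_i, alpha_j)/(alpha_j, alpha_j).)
B_6

The matrix has rank 6 with 2's on the diagonal. Reading the off-diagonal entries as Dynkin edges (a single edge where a_ij = a_ji = -1; a double or triple edge where a_ij * a_ji = 2 or 3), the diagram is a chain of 6 nodes with a double edge at one end; the terminal node there is the unique short simple root (B_6). One simple-root ordering that puts it in standard form is (alpha_4, alpha_2, alpha_5, alpha_6, alpha_3, alpha_1). So the algebra is type B_6, i.e. so(13).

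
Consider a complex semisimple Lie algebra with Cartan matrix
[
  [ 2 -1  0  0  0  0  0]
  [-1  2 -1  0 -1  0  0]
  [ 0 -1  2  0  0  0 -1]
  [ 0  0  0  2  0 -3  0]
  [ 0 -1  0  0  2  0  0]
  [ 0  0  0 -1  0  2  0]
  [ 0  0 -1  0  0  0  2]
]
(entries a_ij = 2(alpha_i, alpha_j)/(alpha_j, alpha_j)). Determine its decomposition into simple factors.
type D_5 + type G_2

The diagram associated to this matrix has two connected components: the simple roots {alpha_1, alpha_2, alpha_3, alpha_5, alpha_7} form a chain of 3 nodes with a fork of two nodes at one end (D_5), and {alpha_4, alpha_6} form two nodes joined by a triple edge (G_2). A semisimple Lie algebra decomposes uniquely as the direct sum of simple ideals, one per connected component of its Dynkin diagram, so g ≅ D_5 ⊕ G_2 (dimension 45 + 14 = 59).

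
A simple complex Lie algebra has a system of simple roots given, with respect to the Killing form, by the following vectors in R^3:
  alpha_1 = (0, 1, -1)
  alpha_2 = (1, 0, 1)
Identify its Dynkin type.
Compute the Cartan integers a_ij = 2(alpha_i, alpha_j)/(alpha_j, alpha_j); the resulting 2x2 Cartan matrix is
[[2, -1], [-1, 2]].
All simple roots have the same length, so the diagram is simply laced. The associated Dynkin diagram is a chain of 2 nodes with single edges (A_2), so the type is A_2 (the algebra sl(3)).

A2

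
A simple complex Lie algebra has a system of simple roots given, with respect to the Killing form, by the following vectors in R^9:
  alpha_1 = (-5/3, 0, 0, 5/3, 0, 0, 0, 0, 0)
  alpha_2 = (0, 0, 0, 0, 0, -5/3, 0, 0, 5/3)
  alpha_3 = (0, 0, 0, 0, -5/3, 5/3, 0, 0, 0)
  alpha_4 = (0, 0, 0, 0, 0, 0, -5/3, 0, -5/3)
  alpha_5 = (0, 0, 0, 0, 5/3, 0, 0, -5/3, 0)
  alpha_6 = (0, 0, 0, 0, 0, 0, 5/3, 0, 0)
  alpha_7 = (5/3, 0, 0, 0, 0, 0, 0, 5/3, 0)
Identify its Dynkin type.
Compute the Cartan integers a_ij = 2(alpha_i, alpha_j)/(alpha_j, alpha_j); the resulting 7x7 Cartan matrix is
[[2, 0, 0, 0, 0, 0, -1], [0, 2, -1, -1, 0, 0, 0], [0, -1, 2, 0, -1, 0, 0], [0, -1, 0, 2, 0, -2, 0], [0, 0, -1, 0, 2, 0, -1], [0, 0, 0, -1, 0, 2, 0], [-1, 0, 0, 0, -1, 0, 2]].
The roots have two lengths (squared-length ratio 2:1); the short ones are alpha_{6}. The associated Dynkin diagram is a chain of 7 nodes with a double edge at one end; the terminal node there is the unique short simple root (B_7), so the type is B_7 (the algebra so(15)).

type B_7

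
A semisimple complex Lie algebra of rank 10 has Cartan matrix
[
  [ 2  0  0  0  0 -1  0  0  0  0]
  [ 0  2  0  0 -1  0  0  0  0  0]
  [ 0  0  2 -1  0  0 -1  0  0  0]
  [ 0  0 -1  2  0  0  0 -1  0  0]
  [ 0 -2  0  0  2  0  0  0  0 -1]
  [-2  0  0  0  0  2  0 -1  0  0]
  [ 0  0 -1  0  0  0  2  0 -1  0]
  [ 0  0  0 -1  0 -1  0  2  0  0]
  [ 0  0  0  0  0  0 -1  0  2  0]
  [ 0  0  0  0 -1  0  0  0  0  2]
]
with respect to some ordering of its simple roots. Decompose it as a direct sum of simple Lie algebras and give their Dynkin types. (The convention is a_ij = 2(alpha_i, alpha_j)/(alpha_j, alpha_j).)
The diagram associated to this matrix has two connected components: the simple roots {alpha_2, alpha_5, alpha_10} form a chain of 3 nodes with a double edge at one end; the terminal node there is the unique short simple root (B_3), and {alpha_1, alpha_3, alpha_4, alpha_6, alpha_7, alpha_8, alpha_9} form a chain of 7 nodes with a double edge at one end; the terminal node there is the unique short simple root (B_7). A semisimple Lie algebra decomposes uniquely as the direct sum of simple ideals, one per connected component of its Dynkin diagram, so g ≅ B_3 ⊕ B_7 (dimension 21 + 105 = 126).

type B_3 ⊕ type B_7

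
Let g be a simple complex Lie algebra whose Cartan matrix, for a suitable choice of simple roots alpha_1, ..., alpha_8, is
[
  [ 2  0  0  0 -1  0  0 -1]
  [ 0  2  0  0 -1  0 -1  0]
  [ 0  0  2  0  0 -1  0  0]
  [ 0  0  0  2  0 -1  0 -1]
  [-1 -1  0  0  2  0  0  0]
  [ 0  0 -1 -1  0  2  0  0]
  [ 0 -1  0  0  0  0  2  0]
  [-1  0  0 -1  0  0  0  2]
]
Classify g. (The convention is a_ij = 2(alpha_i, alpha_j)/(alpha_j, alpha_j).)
The matrix has rank 8 with 2's on the diagonal. Reading the off-diagonal entries as Dynkin edges (a single edge where a_ij = a_ji = -1; a double or triple edge where a_ij * a_ji = 2 or 3), the diagram is a chain of 8 nodes with single edges (A_8). One simple-root ordering that puts it in standard form is (alpha_7, alpha_2, alpha_5, alpha_1, alpha_8, alpha_4, alpha_6, alpha_3). So the algebra is type A_8, i.e. sl(9).

A_8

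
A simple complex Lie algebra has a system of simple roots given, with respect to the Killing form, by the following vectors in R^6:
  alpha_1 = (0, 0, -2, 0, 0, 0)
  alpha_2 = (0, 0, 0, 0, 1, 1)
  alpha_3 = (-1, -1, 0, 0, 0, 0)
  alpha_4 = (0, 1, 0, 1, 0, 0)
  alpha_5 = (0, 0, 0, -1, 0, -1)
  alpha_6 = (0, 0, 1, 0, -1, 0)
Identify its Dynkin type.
C_6

Compute the Cartan integers a_ij = 2(alpha_i, alpha_j)/(alpha_j, alpha_j); the resulting 6x6 Cartan matrix is
[[2, 0, 0, 0, 0, -2], [0, 2, 0, 0, -1, -1], [0, 0, 2, -1, 0, 0], [0, 0, -1, 2, -1, 0], [0, -1, 0, -1, 2, 0], [-1, -1, 0, 0, 0, 2]].
The roots have two lengths (squared-length ratio 2:1); the short ones are alpha_{2,3,4,5,6}. The associated Dynkin diagram is a chain of 6 nodes with a double edge at one end; the terminal node there is the unique long simple root (C_6), so the type is C_6 (the algebra sp(12)).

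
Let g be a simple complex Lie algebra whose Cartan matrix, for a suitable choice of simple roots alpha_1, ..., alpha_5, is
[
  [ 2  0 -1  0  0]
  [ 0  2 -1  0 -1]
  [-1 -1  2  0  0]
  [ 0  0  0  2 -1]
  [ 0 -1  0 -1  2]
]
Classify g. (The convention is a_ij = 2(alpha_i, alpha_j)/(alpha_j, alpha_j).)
The matrix has rank 5 with 2's on the diagonal. Reading the off-diagonal entries as Dynkin edges (a single edge where a_ij = a_ji = -1; a double or triple edge where a_ij * a_ji = 2 or 3), the diagram is a chain of 5 nodes with single edges (A_5). One simple-root ordering that puts it in standard form is (alpha_4, alpha_5, alpha_2, alpha_3, alpha_1). So the algebra is type A_5, i.e. sl(6).

A_5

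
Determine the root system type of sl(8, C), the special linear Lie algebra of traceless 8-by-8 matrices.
A_7

This is sl(8), which has dimension 8^2 - 1 = 63 and rank 8 - 1 = 7 (a Cartan subalgebra is the diagonal traceless matrices). In the classification of classical Lie algebras, the special linear algebra sl(n+1) has type A_n; here n = 7, so the Dynkin diagram is a chain of 7 nodes with single edges (A_7). Hence the type is A_7.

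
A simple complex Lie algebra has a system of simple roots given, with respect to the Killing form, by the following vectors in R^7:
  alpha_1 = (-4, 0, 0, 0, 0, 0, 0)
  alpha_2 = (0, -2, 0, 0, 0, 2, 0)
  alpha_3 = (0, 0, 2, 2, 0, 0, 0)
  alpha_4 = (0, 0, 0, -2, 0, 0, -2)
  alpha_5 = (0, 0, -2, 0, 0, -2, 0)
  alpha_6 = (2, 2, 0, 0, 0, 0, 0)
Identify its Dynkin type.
Compute the Cartan integers a_ij = 2(alpha_i, alpha_j)/(alpha_j, alpha_j); the resulting 6x6 Cartan matrix is
[[2, 0, 0, 0, 0, -2], [0, 2, 0, 0, -1, -1], [0, 0, 2, -1, -1, 0], [0, 0, -1, 2, 0, 0], [0, -1, -1, 0, 2, 0], [-1, -1, 0, 0, 0, 2]].
The roots have two lengths (squared-length ratio 2:1); the short ones are alpha_{2,3,4,5,6}. The associated Dynkin diagram is a chain of 6 nodes with a double edge at one end; the terminal node there is the unique long simple root (C_6), so the type is C_6 (the algebra sp(12)).

type C_6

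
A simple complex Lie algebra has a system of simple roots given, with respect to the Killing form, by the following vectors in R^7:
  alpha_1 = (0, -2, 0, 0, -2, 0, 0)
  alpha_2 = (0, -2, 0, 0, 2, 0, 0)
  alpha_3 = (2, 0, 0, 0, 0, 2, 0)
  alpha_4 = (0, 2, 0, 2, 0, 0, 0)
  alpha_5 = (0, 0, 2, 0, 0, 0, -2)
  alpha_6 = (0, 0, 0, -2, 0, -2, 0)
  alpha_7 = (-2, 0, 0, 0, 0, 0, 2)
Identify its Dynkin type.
D7

Compute the Cartan integers a_ij = 2(alpha_i, alpha_j)/(alpha_j, alpha_j); the resulting 7x7 Cartan matrix is
[[2, 0, 0, -1, 0, 0, 0], [0, 2, 0, -1, 0, 0, 0], [0, 0, 2, 0, 0, -1, -1], [-1, -1, 0, 2, 0, -1, 0], [0, 0, 0, 0, 2, 0, -1], [0, 0, -1, -1, 0, 2, 0], [0, 0, -1, 0, -1, 0, 2]].
All simple roots have the same length, so the diagram is simply laced. The associated Dynkin diagram is a chain of 5 nodes with a fork of two nodes at one end (D_7), so the type is D_7 (the algebra so(14)).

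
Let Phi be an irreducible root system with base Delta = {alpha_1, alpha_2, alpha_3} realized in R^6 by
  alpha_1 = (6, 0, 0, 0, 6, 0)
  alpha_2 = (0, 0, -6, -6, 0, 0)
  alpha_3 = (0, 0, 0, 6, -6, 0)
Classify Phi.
Compute the Cartan integers a_ij = 2(alpha_i, alpha_j)/(alpha_j, alpha_j); the resulting 3x3 Cartan matrix is
[[2, 0, -1], [0, 2, -1], [-1, -1, 2]].
All simple roots have the same length, so the diagram is simply laced. The associated Dynkin diagram is a chain of 3 nodes with single edges (A_3), so the type is A_3 (the algebra sl(4)).

A3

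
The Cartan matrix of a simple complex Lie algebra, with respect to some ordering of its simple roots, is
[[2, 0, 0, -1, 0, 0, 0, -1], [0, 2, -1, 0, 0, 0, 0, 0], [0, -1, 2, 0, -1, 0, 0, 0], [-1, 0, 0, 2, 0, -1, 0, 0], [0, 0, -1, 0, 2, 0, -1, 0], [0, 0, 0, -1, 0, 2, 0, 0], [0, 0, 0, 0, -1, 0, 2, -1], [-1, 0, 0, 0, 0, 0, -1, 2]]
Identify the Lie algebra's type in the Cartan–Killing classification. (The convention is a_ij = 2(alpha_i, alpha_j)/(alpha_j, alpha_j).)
The matrix has rank 8 with 2's on the diagonal. Reading the off-diagonal entries as Dynkin edges (a single edge where a_ij = a_ji = -1; a double or triple edge where a_ij * a_ji = 2 or 3), the diagram is a chain of 8 nodes with single edges (A_8). One simple-root ordering that puts it in standard form is (alpha_6, alpha_4, alpha_1, alpha_8, alpha_7, alpha_5, alpha_3, alpha_2). So the algebra is type A_8, i.e. sl(9).

A8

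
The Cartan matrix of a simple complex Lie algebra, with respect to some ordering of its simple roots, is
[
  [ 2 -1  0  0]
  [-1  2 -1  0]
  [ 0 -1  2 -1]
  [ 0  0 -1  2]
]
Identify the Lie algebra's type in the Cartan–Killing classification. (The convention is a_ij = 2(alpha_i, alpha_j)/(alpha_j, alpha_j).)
The matrix has rank 4 with 2's on the diagonal. Reading the off-diagonal entries as Dynkin edges (a single edge where a_ij = a_ji = -1; a double or triple edge where a_ij * a_ji = 2 or 3), the diagram is a chain of 4 nodes with single edges (A_4). One simple-root ordering that puts it in standard form is (alpha_1, alpha_2, alpha_3, alpha_4). So the algebra is type A_4, i.e. sl(5).

A_4 (sl(5))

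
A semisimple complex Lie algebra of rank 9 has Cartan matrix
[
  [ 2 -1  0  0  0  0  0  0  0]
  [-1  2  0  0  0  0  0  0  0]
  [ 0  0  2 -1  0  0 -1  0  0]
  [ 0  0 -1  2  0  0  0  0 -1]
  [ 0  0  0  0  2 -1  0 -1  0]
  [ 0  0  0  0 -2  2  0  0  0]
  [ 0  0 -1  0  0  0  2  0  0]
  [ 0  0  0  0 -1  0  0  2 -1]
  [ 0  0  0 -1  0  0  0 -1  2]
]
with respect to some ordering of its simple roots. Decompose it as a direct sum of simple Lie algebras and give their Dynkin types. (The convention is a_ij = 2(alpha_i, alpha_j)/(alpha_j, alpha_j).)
A_2 (sl(3)) ⊕ C_7 (sp(14))

The diagram associated to this matrix has two connected components: the simple roots {alpha_1, alpha_2} form a chain of 2 nodes with single edges (A_2), and {alpha_3, alpha_4, alpha_5, alpha_6, alpha_7, alpha_8, alpha_9} form a chain of 7 nodes with a double edge at one end; the terminal node there is the unique long simple root (C_7). A semisimple Lie algebra decomposes uniquely as the direct sum of simple ideals, one per connected component of its Dynkin diagram, so g ≅ A_2 ⊕ C_7 (dimension 8 + 105 = 113).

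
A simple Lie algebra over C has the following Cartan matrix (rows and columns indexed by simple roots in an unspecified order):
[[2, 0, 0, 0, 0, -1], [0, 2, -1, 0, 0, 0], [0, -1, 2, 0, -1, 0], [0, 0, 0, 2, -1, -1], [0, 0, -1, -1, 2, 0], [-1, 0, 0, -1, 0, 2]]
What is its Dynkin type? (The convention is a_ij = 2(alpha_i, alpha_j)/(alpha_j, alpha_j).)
The matrix has rank 6 with 2's on the diagonal. Reading the off-diagonal entries as Dynkin edges (a single edge where a_ij = a_ji = -1; a double or triple edge where a_ij * a_ji = 2 or 3), the diagram is a chain of 6 nodes with single edges (A_6). One simple-root ordering that puts it in standard form is (alpha_2, alpha_3, alpha_5, alpha_4, alpha_6, alpha_1). So the algebra is type A_6, i.e. sl(7).

A6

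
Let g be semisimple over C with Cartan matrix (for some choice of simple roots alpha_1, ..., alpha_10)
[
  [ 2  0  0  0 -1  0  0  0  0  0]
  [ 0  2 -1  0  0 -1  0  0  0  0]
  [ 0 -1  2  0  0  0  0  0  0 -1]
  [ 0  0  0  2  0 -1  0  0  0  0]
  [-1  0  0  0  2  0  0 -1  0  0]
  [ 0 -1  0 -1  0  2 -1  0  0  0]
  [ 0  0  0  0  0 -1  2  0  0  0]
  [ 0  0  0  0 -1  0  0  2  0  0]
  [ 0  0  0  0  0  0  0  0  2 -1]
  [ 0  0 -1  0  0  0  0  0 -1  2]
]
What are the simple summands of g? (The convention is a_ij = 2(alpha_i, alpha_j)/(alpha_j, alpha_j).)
The diagram associated to this matrix has two connected components: the simple roots {alpha_1, alpha_5, alpha_8} form a chain of 3 nodes with single edges (A_3), and {alpha_2, alpha_3, alpha_4, alpha_6, alpha_7, alpha_9, alpha_10} form a chain of 5 nodes with a fork of two nodes at one end (D_7). A semisimple Lie algebra decomposes uniquely as the direct sum of simple ideals, one per connected component of its Dynkin diagram, so g ≅ A_3 ⊕ D_7 (dimension 15 + 91 = 106).

type A_3 + type D_7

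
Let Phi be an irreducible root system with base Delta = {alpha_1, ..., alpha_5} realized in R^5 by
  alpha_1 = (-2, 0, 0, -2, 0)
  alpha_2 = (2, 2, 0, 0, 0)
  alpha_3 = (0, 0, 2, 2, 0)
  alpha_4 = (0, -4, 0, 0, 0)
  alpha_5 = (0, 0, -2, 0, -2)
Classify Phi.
Compute the Cartan integers a_ij = 2(alpha_i, alpha_j)/(alpha_j, alpha_j); the resulting 5x5 Cartan matrix is
[[2, -1, -1, 0, 0], [-1, 2, 0, -1, 0], [-1, 0, 2, 0, -1], [0, -2, 0, 2, 0], [0, 0, -1, 0, 2]].
The roots have two lengths (squared-length ratio 2:1); the short ones are alpha_{1,2,3,5}. The associated Dynkin diagram is a chain of 5 nodes with a double edge at one end; the terminal node there is the unique long simple root (C_5), so the type is C_5 (the algebra sp(10)).

C5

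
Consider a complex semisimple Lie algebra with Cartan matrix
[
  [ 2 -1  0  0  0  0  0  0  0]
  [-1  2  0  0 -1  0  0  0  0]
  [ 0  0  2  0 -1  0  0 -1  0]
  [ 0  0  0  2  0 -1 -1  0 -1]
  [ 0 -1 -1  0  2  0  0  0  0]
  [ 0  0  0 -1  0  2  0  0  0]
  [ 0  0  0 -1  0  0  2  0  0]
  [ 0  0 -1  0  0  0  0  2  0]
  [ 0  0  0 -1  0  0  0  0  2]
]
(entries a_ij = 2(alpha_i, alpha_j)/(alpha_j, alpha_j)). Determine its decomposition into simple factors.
The diagram associated to this matrix has two connected components: the simple roots {alpha_1, alpha_2, alpha_3, alpha_5, alpha_8} form a chain of 5 nodes with single edges (A_5), and {alpha_4, alpha_6, alpha_7, alpha_9} form a chain of 2 nodes with a fork of two nodes at one end (D_4). A semisimple Lie algebra decomposes uniquely as the direct sum of simple ideals, one per connected component of its Dynkin diagram, so g ≅ A_5 ⊕ D_4 (dimension 35 + 28 = 63).

A_5 (sl(6)) + D_4 (so(8))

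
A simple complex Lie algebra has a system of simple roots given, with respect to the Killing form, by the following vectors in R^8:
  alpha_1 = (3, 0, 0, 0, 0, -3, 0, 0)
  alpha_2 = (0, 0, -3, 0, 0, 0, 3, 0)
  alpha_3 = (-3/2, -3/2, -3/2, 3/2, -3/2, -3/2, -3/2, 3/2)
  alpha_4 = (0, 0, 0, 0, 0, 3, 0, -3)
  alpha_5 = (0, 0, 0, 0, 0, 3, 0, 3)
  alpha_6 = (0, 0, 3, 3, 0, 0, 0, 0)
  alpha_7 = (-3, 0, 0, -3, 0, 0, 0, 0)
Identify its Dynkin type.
E_7

Compute the Cartan integers a_ij = 2(alpha_i, alpha_j)/(alpha_j, alpha_j); the resulting 7x7 Cartan matrix is
[[2, 0, 0, -1, -1, 0, -1], [0, 2, 0, 0, 0, -1, 0], [0, 0, 2, -1, 0, 0, 0], [-1, 0, -1, 2, 0, 0, 0], [-1, 0, 0, 0, 2, 0, 0], [0, -1, 0, 0, 0, 2, -1], [-1, 0, 0, 0, 0, -1, 2]].
All simple roots have the same length, so the diagram is simply laced. The associated Dynkin diagram is a chain of 6 nodes with one extra node attached to the third node from one end (E_7), so the type is E_7.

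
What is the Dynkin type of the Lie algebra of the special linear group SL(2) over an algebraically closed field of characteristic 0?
This is sl(2), which has dimension 2^2 - 1 = 3 and rank 2 - 1 = 1 (a Cartan subalgebra is the diagonal traceless matrices). In the classification of classical Lie algebras, the special linear algebra sl(n+1) has type A_n; here n = 1, so the Dynkin diagram is a chain of 1 nodes with single edges (A_1). Hence the type is A_1.

type A_1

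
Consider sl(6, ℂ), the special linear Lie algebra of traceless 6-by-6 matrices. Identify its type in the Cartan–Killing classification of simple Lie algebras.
A5

This is sl(6), which has dimension 6^2 - 1 = 35 and rank 6 - 1 = 5 (a Cartan subalgebra is the diagonal traceless matrices). In the classification of classical Lie algebras, the special linear algebra sl(n+1) has type A_n; here n = 5, so the Dynkin diagram is a chain of 5 nodes with single edges (A_5). Hence the type is A_5.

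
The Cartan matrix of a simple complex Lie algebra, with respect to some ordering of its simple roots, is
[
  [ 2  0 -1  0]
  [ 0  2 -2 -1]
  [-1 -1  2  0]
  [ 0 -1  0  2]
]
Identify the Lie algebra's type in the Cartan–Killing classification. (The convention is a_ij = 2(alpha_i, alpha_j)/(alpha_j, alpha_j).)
F_4

The matrix has rank 4 with 2's on the diagonal. Reading the off-diagonal entries as Dynkin edges (a single edge where a_ij = a_ji = -1; a double or triple edge where a_ij * a_ji = 2 or 3), the diagram is a chain of 4 nodes with a double edge between the middle two (F_4). One simple-root ordering that puts it in standard form is (alpha_4, alpha_2, alpha_3, alpha_1). So the algebra is type F_4.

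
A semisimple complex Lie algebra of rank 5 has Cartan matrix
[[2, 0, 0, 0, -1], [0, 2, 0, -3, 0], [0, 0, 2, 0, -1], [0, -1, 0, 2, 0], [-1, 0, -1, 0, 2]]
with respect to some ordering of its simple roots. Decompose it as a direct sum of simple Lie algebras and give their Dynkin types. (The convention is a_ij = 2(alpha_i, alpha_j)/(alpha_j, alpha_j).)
A3 ⊕ G2

The diagram associated to this matrix has two connected components: the simple roots {alpha_1, alpha_3, alpha_5} form a chain of 3 nodes with single edges (A_3), and {alpha_2, alpha_4} form two nodes joined by a triple edge (G_2). A semisimple Lie algebra decomposes uniquely as the direct sum of simple ideals, one per connected component of its Dynkin diagram, so g ≅ A_3 ⊕ G_2 (dimension 15 + 14 = 29).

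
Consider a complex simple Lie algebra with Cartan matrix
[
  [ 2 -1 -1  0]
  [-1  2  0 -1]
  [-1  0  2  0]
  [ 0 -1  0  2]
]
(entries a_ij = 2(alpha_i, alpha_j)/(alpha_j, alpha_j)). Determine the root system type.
type A_4

The matrix has rank 4 with 2's on the diagonal. Reading the off-diagonal entries as Dynkin edges (a single edge where a_ij = a_ji = -1; a double or triple edge where a_ij * a_ji = 2 or 3), the diagram is a chain of 4 nodes with single edges (A_4). One simple-root ordering that puts it in standard form is (alpha_3, alpha_1, alpha_2, alpha_4). So the algebra is type A_4, i.e. sl(5).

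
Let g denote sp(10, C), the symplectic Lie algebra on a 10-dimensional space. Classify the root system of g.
This is sp(10), which has dimension 10(10+1)/2 = 55 and rank 10/2 = 5. In the classification of classical Lie algebras, the symplectic algebra sp(2n) has type C_n; here n = 5, so the Dynkin diagram is a chain of 5 nodes with a double edge at one end; the terminal node there is the unique long simple root (C_5). Hence the type is C_5.

type C_5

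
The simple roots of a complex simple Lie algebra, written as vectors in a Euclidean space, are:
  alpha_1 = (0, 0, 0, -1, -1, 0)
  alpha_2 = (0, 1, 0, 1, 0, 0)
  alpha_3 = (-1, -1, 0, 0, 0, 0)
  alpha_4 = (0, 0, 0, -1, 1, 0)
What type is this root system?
D_4

Compute the Cartan integers a_ij = 2(alpha_i, alpha_j)/(alpha_j, alpha_j); the resulting 4x4 Cartan matrix is
[[2, -1, 0, 0], [-1, 2, -1, -1], [0, -1, 2, 0], [0, -1, 0, 2]].
All simple roots have the same length, so the diagram is simply laced. The associated Dynkin diagram is a chain of 2 nodes with a fork of two nodes at one end (D_4), so the type is D_4 (the algebra so(8)).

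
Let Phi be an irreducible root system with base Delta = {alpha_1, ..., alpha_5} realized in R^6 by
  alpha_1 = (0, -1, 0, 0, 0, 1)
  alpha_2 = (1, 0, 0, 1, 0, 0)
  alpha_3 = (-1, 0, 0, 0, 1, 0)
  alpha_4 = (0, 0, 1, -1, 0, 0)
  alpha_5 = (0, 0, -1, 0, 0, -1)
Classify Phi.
Compute the Cartan integers a_ij = 2(alpha_i, alpha_j)/(alpha_j, alpha_j); the resulting 5x5 Cartan matrix is
[[2, 0, 0, 0, -1], [0, 2, -1, -1, 0], [0, -1, 2, 0, 0], [0, -1, 0, 2, -1], [-1, 0, 0, -1, 2]].
All simple roots have the same length, so the diagram is simply laced. The associated Dynkin diagram is a chain of 5 nodes with single edges (A_5), so the type is A_5 (the algebra sl(6)).

A_5 (sl(6))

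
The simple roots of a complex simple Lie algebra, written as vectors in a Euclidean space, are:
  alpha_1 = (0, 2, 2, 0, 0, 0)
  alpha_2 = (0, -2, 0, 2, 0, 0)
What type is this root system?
Compute the Cartan integers a_ij = 2(alpha_i, alpha_j)/(alpha_j, alpha_j); the resulting 2x2 Cartan matrix is
[[2, -1], [-1, 2]].
All simple roots have the same length, so the diagram is simply laced. The associated Dynkin diagram is a chain of 2 nodes with single edges (A_2), so the type is A_2 (the algebra sl(3)).

A_2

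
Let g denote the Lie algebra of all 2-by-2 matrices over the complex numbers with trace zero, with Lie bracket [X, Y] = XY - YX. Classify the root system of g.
A_1 (sl(2))

This is sl(2), which has dimension 2^2 - 1 = 3 and rank 2 - 1 = 1 (a Cartan subalgebra is the diagonal traceless matrices). In the classification of classical Lie algebras, the special linear algebra sl(n+1) has type A_n; here n = 1, so the Dynkin diagram is a chain of 1 nodes with single edges (A_1). Hence the type is A_1.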